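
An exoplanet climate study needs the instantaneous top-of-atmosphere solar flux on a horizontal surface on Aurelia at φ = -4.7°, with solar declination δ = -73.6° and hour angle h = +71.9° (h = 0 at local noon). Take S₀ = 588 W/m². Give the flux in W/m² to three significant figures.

97.6 W/m²

cos θ_z = sin φ sin δ + cos φ cos δ cos h = 0.078605 + 0.087422 = 0.166027.
Flux = S₀ · cos θ_z = 588 × 0.166027 = 97.62 W/m².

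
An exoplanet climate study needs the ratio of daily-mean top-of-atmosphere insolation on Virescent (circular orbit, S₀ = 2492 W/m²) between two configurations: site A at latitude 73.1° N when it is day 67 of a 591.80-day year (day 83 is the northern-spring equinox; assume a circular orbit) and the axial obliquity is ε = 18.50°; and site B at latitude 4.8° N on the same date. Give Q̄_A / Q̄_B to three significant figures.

— Configuration A (φ=+73.1°):
Solar longitude: λ_s = 360° × (67 − 83)/591.80 = -9.733°, i.e. -9.733° + 360° = 350.267°.
sin δ = sin 18.50° × sin 350.267° = -0.05364, so δ = -3.075°.
cos H₀ = −tan(+73.1°) tan(-3.075°) = 0.1768, H₀ = 1.3930 rad.
Bracket: H₀ sin φ sin δ + cos φ cos δ sin H₀ = 1.3930×0.95681×-0.05364 + 0.29070×0.99856×0.98424 = -0.071493 + 0.285707 = 0.214214.
Q̄ = (S₀/π) × [bracket] = (2492/π) × 0.214214 = 169.92 W/m².
— Configuration B (φ=+4.8°):
cos H₀ = −tan(+4.8°) tan(-3.075°) = 0.0045, H₀ = 1.5663 rad.
Bracket: H₀ sin φ sin δ + cos φ cos δ sin H₀ = 1.5663×0.08368×-0.05364 + 0.99649×0.99856×0.99999 = -0.007030 + 0.995045 = 0.988015.
Q̄ = (S₀/π) × [bracket] = (2492/π) × 0.988015 = 783.72 W/m².
Ratio Q̄_A / Q̄_B = 169.92 / 783.72 = 0.2168.

Q̄_A / Q̄_B ≈ 0.217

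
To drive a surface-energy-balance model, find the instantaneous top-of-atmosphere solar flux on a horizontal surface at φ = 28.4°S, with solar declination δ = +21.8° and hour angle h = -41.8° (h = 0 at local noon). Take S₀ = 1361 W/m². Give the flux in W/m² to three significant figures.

588 W/m²

cos θ_z = sin φ sin δ + cos φ cos δ cos h = -0.176632 + 0.608861 = 0.432229.
Flux = S₀ · cos θ_z = 1361 × 0.432229 = 588.3 W/m².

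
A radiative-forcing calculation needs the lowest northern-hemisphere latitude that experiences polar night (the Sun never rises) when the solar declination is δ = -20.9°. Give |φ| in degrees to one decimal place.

|φ| = 69.1°

Polar night requires cos H₀ = −tan φ tan δ ≥ 1, i.e. tan φ tan δ ≤ −1.
The boundary is |tan φ| · |tan δ| = 1, so |φ| = 90° − |δ| = 90° − 20.9° = 69.1° in the northern hemisphere.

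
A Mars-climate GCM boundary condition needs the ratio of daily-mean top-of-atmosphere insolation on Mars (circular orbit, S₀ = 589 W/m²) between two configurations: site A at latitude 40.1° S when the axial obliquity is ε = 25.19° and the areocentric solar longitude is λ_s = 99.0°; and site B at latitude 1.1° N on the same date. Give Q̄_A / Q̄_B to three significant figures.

— Configuration A (φ=-40.1°):
sin δ = sin 25.19° × sin 99.0° = 0.42038, so δ = +24.859°.
cos H₀ = −tan(-40.1°) tan(+24.859°) = 0.3901, H₀ = 1.1700 rad.
Bracket: H₀ sin φ sin δ + cos φ cos δ sin H₀ = 1.1700×-0.64412×0.42038 + 0.76492×0.90735×0.92075 = -0.316807 + 0.639047 = 0.322240.
Q̄ = (S₀/π) × [bracket] = (589/π) × 0.322240 = 60.415 W/m².
— Configuration B (φ=+1.1°):
cos H₀ = −tan(+1.1°) tan(+24.859°) = -0.0089, H₀ = 1.5797 rad.
Bracket: H₀ sin φ sin δ + cos φ cos δ sin H₀ = 1.5797×0.01920×0.42038 + 0.99982×0.90735×0.99996 = 0.012750 + 0.907150 = 0.919900.
Q̄ = (S₀/π) × [bracket] = (589/π) × 0.919900 = 172.47 W/m².
Ratio Q̄_A / Q̄_B = 60.415 / 172.47 = 0.3503.

Q̄_A / Q̄_B ≈ 0.350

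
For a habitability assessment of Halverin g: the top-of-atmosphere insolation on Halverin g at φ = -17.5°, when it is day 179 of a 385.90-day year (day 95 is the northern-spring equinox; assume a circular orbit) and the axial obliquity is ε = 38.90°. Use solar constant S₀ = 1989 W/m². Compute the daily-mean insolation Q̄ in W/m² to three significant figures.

Solar longitude: λ_s = 360° × (179 − 95)/385.90 = 78.362°.
sin δ = sin 38.90° × sin 78.362° = 0.61505, so δ = +37.956°.
cos H₀ = −tan(-17.5°) tan(+37.956°) = 0.2459, H₀ = 1.3223 rad.
Bracket: H₀ sin φ sin δ + cos φ cos δ sin H₀ = 1.3223×-0.30071×0.61505 + 0.95372×0.78849×0.96928 = -0.244562 + 0.728897 = 0.484335.
Q̄ = (S₀/π) × [bracket] = (1989/π) × 0.484335 = 306.6 W/m².

Q̄ ≈ 307 W/m²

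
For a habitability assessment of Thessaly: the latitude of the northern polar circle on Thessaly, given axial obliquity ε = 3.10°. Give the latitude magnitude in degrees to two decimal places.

86.90°

The polar circle is the lowest latitude that experiences at least one full rotation of continuous daylight at the northern-summer solstice; it lies at |ϕ| = 90° − ε = 90° − 3.10° = 86.90°.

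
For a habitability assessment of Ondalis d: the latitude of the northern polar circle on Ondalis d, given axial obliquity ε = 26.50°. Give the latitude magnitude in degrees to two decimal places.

63.50°

The polar circle is the lowest latitude that experiences at least one full rotation of continuous daylight at the northern-summer solstice; it lies at |φ| = 90° − ε = 90° − 26.50° = 63.50°.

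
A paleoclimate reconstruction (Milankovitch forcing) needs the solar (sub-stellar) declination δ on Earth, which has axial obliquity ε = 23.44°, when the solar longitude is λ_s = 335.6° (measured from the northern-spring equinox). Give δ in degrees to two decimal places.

δ = -9.46°

sin δ = sin ε · sin λ_s = sin 23.44° × sin 335.6° = -0.164328.
δ = arcsin(-0.164328) = -9.46°.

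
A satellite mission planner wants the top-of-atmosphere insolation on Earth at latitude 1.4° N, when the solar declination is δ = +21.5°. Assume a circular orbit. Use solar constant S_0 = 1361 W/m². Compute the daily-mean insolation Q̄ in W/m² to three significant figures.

Q̄ ≈ 409 W/m²

cos h₀ = −tan(+1.4°) tan(+21.500°) = -0.0096, h₀ = 1.5804 rad.
Bracket: h₀ sin ϕ sin δ + cos ϕ cos δ sin h₀ = 1.5804×0.02443×0.36650 + 0.99970×0.93042×0.99995 = 0.014150 + 0.930094 = 0.944244.
Q̄ = (S_0/π) × [bracket] = (1361/π) × 0.944244 = 409.1 W/m².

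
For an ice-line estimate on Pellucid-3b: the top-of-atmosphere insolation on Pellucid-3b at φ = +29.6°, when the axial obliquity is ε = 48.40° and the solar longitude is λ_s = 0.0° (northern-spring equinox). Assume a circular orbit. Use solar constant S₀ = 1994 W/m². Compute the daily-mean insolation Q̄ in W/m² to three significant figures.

Q̄ ≈ 552 W/m²

Solar declination: sin δ = sin ε · sin λ_s = sin 48.40° × sin 0.0° = 0.00000, so δ = +0.000°.
cos H₀ = −tan(+29.6°) tan(+0.000°) = -0.0000, H₀ = 1.5708 rad.
Bracket: H₀ sin φ sin δ + cos φ cos δ sin H₀ = 1.5708×0.49394×0.00000 + 0.86949×1.00000×1.00000 = 0.000000 + 0.869490 = 0.869490.
Q̄ = (S₀/π) × [bracket] = (1994/π) × 0.869490 = 551.9 W/m².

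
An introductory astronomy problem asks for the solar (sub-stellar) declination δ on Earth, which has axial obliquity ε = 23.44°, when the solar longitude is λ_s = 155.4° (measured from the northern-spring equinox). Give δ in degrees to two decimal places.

δ = +9.53°

sin δ = sin ε · sin λ_s = sin 23.44° × sin 155.4° = 0.165592.
δ = arcsin(0.165592) = +9.53°.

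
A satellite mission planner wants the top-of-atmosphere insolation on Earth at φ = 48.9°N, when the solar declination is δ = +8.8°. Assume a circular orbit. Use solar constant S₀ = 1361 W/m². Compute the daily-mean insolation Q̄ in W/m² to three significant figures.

Q̄ ≈ 364 W/m²

cos H₀ = −tan(+48.9°) tan(+8.800°) = -0.1775, H₀ = 1.7492 rad.
Bracket: H₀ sin φ sin δ + cos φ cos δ sin H₀ = 1.7492×0.75356×0.15299 + 0.65738×0.98823×0.98413 = 0.201660 + 0.639333 = 0.840993.
Q̄ = (S₀/π) × [bracket] = (1361/π) × 0.840993 = 364.3 W/m².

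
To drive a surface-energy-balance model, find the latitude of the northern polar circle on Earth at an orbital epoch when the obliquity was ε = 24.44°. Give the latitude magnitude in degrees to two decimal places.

65.56°

The polar circle is the lowest latitude that experiences at least one full rotation of continuous daylight at the northern-summer solstice; it lies at |φ| = 90° − ε = 90° − 24.44° = 65.56°.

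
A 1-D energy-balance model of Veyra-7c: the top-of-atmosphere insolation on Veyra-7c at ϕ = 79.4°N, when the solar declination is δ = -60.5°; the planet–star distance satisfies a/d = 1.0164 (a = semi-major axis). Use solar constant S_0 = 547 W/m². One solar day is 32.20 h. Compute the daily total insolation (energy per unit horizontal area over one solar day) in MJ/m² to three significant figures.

0.00 MJ/m²

cos h₀ = −tan(+79.4°) tan(-60.500°) = 9.4445 ≥ 1 ⇒ polar night, h₀ = 0 and Q̄ = 0.
Inverse-square distance factor (a/d)² = 1.0164² = 1.033069.
Daily total = Q̄ × 32.20 h × 3600 s/h = 0.00 MJ/m².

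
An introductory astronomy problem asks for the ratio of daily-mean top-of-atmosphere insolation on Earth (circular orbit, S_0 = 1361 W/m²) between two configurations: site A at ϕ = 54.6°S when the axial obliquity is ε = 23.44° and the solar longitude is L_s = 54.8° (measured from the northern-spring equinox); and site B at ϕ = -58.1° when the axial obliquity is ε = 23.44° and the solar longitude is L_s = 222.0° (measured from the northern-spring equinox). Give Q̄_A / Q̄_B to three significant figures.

— Configuration A (ϕ=-54.6°):
Solar declination: sin δ = sin ε · sin L_s = sin 23.44° × sin 54.8° = 0.32505, so δ = +18.969°.
cos h₀ = −tan(-54.6°) tan(+18.969°) = 0.4837, h₀ = 1.0660 rad.
Bracket: h₀ sin ϕ sin δ + cos ϕ cos δ sin h₀ = 1.0660×-0.81513×0.32505 + 0.57928×0.94570×0.87526 = -0.282445 + 0.479489 = 0.197044.
Q̄ = (S_0/π) × [bracket] = (1361/π) × 0.197044 = 85.363 W/m².
— Configuration B (ϕ=-58.1°):
Solar declination: sin δ = sin ε · sin L_s = sin 23.44° × sin 222.0° = -0.26617, so δ = -15.437°.
cos h₀ = −tan(-58.1°) tan(-15.437°) = -0.4436, h₀ = 2.0304 rad.
Bracket: h₀ sin ϕ sin δ + cos ϕ cos δ sin h₀ = 2.0304×-0.84897×-0.26617 + 0.52844×0.96393×0.89621 = 0.458810 + 0.456511 = 0.915321.
Q̄ = (S_0/π) × [bracket] = (1361/π) × 0.915321 = 396.54 W/m².
Ratio Q̄_A / Q̄_B = 85.363 / 396.54 = 0.2153.

Q̄_A / Q̄_B ≈ 0.215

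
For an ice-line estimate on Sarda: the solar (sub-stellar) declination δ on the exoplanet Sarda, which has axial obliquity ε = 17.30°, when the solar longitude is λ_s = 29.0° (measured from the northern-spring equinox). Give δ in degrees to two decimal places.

δ = +8.29°

sin δ = sin ε · sin λ_s = sin 17.30° × sin 29.0° = 0.144170.
δ = arcsin(0.144170) = +8.29°.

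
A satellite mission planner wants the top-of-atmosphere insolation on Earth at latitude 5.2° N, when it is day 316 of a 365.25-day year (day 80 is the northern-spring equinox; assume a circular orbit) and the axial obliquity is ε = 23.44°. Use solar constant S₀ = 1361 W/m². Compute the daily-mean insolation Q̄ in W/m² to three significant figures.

Solar longitude: λ_s = 360° × (316 − 80)/365.25 = 232.608°.
sin δ = sin 23.44° × sin 232.608° = -0.31604, so δ = -18.424°.
cos H₀ = −tan(+5.2°) tan(-18.424°) = 0.0303, H₀ = 1.5405 rad.
Bracket: H₀ sin φ sin δ + cos φ cos δ sin H₀ = 1.5405×0.09063×-0.31604 + 0.99588×0.94875×0.99954 = -0.044124 + 0.944407 = 0.900283.
Q̄ = (S₀/π) × [bracket] = (1361/π) × 0.900283 = 390.0 W/m².

Q̄ ≈ 390 W/m²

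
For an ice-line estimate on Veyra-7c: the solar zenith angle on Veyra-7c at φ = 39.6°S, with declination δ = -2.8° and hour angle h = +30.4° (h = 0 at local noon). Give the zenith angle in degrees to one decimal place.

cos θ_z = sin φ sin δ + cos φ cos δ cos h = 0.031138 + 0.663785 = 0.694923.
θ_z = arccos(0.694923) = 46.0°.

θ_z = 46.0°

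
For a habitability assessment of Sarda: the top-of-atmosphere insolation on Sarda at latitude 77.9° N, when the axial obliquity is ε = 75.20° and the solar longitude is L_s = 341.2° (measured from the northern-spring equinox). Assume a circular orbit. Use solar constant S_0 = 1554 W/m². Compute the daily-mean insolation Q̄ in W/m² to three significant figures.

Q̄ ≈ 0.00 W/m²

Solar declination: sin δ = sin ε · sin L_s = sin 75.20° × sin 341.2° = -0.31157, so δ = -18.154°.
cos h₀ = −tan(+77.9°) tan(-18.154°) = 1.5295 ≥ 1 ⇒ polar night, h₀ = 0 and Q̄ = 0.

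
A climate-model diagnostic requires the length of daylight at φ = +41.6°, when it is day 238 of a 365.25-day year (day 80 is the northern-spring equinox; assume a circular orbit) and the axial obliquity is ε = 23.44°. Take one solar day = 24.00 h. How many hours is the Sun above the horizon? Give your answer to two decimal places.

13.13 h

Solar longitude: λ_s = 360° × (238 − 80)/365.25 = 155.729°.
sin δ = sin 23.44° × sin 155.729° = 0.16351, so δ = +9.411°.
cos H₀ = −tan φ · tan δ = −tan(+41.6°) × tan(+9.411°) = -0.1472, so H₀ = 1.7185 rad = 98.46°.
Daylight = 2H₀/(2π) × 24.00 h = (1.7185/π) × 24.00 = 13.13 h.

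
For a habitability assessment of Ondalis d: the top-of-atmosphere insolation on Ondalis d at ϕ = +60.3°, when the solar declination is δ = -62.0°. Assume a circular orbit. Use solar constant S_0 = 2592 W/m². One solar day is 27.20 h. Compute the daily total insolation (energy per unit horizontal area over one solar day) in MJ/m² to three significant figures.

cos h₀ = −tan(+60.3°) tan(-62.000°) = 3.2973 ≥ 1 ⇒ polar night, h₀ = 0 and Q̄ = 0.
Daily total = Q̄ × 27.20 h × 3600 s/h = 0.00 MJ/m².

0.00 MJ/m²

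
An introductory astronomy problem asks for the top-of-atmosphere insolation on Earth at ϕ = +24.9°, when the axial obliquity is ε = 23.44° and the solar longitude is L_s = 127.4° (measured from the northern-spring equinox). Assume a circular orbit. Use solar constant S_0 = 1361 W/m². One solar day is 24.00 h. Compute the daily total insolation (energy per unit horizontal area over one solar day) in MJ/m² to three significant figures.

40.4 MJ/m²

Solar declination: sin δ = sin ε · sin L_s = sin 23.44° × sin 127.4° = 0.31601, so δ = +18.422°.
cos h₀ = −tan(+24.9°) tan(+18.422°) = -0.1546, h₀ = 1.7260 rad.
Bracket: h₀ sin ϕ sin δ + cos ϕ cos δ sin h₀ = 1.7260×0.42104×0.31601 + 0.90704×0.94876×0.98798 = 0.229649 + 0.850219 = 1.079868.
Q̄ = (S_0/π) × [bracket] = (1361/π) × 1.079868 = 467.82 W/m².
Daily total = Q̄ × 24.00 h × 3600 s/h = 467.82 × 24.00 × 3600 / 10⁶ = 40.42 MJ/m².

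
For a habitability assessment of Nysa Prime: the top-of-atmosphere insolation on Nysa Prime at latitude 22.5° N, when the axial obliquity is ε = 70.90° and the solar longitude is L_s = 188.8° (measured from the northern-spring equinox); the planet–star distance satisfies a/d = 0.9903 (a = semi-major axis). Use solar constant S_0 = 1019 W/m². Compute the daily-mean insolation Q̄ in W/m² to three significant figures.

Q̄ ≈ 264 W/m²

Solar declination: sin δ = sin ε · sin L_s = sin 70.90° × sin 188.8° = -0.14456, so δ = -8.312°.
cos h₀ = −tan(+22.5°) tan(-8.312°) = 0.0605, h₀ = 1.5102 rad.
Bracket: h₀ sin ϕ sin δ + cos ϕ cos δ sin h₀ = 1.5102×0.38268×-0.14456 + 0.92388×0.98950×0.99817 = -0.083545 + 0.912506 = 0.828961.
Inverse-square distance factor (a/d)² = 0.9903² = 0.980694.
Q̄ = (S_0/π) × 0.980694 × [bracket] = (1019/π) × 0.980694 × 0.828961 = 263.7 W/m².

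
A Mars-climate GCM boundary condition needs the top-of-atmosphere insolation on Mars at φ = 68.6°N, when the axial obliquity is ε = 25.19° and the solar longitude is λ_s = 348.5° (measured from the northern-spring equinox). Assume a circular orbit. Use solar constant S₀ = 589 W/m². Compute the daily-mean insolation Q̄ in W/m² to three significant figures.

Solar declination: sin δ = sin ε · sin λ_s = sin 25.19° × sin 348.5° = -0.08486, so δ = -4.868°.
cos H₀ = −tan(+68.6°) tan(-4.868°) = 0.2173, H₀ = 1.3517 rad.
Bracket: H₀ sin φ sin δ + cos φ cos δ sin H₀ = 1.3517×0.93106×-0.08486 + 0.36488×0.99639×0.97610 = -0.106797 + 0.354874 = 0.248077.
Q̄ = (S₀/π) × [bracket] = (589/π) × 0.248077 = 46.51 W/m².

Q̄ ≈ 46.5 W/m²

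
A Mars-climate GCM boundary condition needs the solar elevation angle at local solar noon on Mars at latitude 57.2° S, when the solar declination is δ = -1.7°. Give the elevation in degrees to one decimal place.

34.5°

At local noon the hour angle is zero, so the zenith angle equals |φ − δ| = |-57.2° − (-1.700°)| = 55.500°.
Elevation = 90° − 55.500° = 34.5°.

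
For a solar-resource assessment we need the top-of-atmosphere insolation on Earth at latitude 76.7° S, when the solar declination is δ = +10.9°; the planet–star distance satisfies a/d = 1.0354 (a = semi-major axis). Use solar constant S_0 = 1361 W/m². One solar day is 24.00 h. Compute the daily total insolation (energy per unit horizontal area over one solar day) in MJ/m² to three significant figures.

cos h₀ = −tan(-76.7°) tan(+10.900°) = 0.8146, h₀ = 0.6187 rad.
Bracket: h₀ sin ϕ sin δ + cos ϕ cos δ sin h₀ = 0.6187×-0.97318×0.18910 + 0.23005×0.98196×0.57999 = -0.113858 + 0.131020 = 0.017162.
Inverse-square distance factor (a/d)² = 1.0354² = 1.072053.
Q̄ = (S_0/π) × 1.072053 × [bracket] = (1361/π) × 1.072053 × 0.017162 = 7.9706 W/m².
Daily total = Q̄ × 24.00 h × 3600 s/h = 7.9706 × 24.00 × 3600 / 10⁶ = 0.6887 MJ/m².

0.689 MJ/m²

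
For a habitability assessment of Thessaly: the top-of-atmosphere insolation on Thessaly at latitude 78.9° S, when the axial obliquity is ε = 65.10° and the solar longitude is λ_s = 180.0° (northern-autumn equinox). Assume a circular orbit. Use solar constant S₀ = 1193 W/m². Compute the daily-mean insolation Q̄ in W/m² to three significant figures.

Solar declination: sin δ = sin ε · sin λ_s = sin 65.10° × sin 180.0° = 0.00000, so δ = +0.000°.
cos H₀ = −tan(-78.9°) tan(+0.000°) = 0.0000, H₀ = 1.5708 rad.
Bracket: H₀ sin φ sin δ + cos φ cos δ sin H₀ = 1.5708×-0.98129×0.00000 + 0.19252×1.00000×1.00000 = -0.000000 + 0.192520 = 0.192520.
Q̄ = (S₀/π) × [bracket] = (1193/π) × 0.192520 = 73.11 W/m².

Q̄ ≈ 73.1 W/m²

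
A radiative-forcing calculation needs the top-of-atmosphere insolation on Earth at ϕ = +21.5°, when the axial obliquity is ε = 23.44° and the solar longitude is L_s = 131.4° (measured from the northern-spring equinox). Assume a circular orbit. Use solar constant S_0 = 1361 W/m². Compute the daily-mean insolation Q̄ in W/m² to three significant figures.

Q̄ ≈ 462 W/m²

Solar declination: sin δ = sin ε · sin L_s = sin 23.44° × sin 131.4° = 0.29839, so δ = +17.361°.
cos h₀ = −tan(+21.5°) tan(+17.361°) = -0.1231, h₀ = 1.6943 rad.
Bracket: h₀ sin ϕ sin δ + cos ϕ cos δ sin h₀ = 1.6943×0.36650×0.29839 + 0.93042×0.95445×0.99239 = 0.185289 + 0.881281 = 1.066570.
Q̄ = (S_0/π) × [bracket] = (1361/π) × 1.066570 = 462.1 W/m².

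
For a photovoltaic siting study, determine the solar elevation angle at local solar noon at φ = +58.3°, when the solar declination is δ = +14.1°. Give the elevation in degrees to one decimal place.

At local noon the hour angle is zero, so the zenith angle equals |φ − δ| = |+58.3° − (+14.100°)| = 44.200°.
Elevation = 90° − 44.200° = 45.8°.

45.8°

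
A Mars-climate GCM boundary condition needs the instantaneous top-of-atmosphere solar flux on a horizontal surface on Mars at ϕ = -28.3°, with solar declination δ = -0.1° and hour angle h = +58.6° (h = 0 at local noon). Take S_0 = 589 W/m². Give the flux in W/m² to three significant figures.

271 W/m²

cos θ_z = sin ϕ sin δ + cos ϕ cos δ cos h = 0.000827 + 0.458736 = 0.459563.
Flux = S_0 · cos θ_z = 589 × 0.459563 = 270.7 W/m².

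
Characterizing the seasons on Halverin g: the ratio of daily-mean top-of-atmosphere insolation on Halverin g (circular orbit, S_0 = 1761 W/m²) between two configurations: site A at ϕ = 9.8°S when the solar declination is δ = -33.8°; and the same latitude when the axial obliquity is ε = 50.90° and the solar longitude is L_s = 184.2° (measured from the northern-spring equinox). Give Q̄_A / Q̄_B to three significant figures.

Q̄_A / Q̄_B ≈ 0.974

— Configuration A (ϕ=-9.8°):
cos h₀ = −tan(-9.8°) tan(-33.800°) = -0.1156, h₀ = 1.6867 rad.
Bracket: h₀ sin ϕ sin δ + cos ϕ cos δ sin h₀ = 1.6867×-0.17021×-0.55630 + 0.98541×0.83098×0.99329 = 0.159710 + 0.813361 = 0.973071.
Q̄ = (S_0/π) × [bracket] = (1761/π) × 0.973071 = 545.45 W/m².
— Configuration B (ϕ=-9.8°):
Solar declination: sin δ = sin ε · sin L_s = sin 50.90° × sin 184.2° = -0.05684, so δ = -3.258°.
cos h₀ = −tan(-9.8°) tan(-3.258°) = -0.0098, h₀ = 1.5806 rad.
Bracket: h₀ sin ϕ sin δ + cos ϕ cos δ sin h₀ = 1.5806×-0.17021×-0.05684 + 0.98541×0.99838×0.99995 = 0.015292 + 0.983764 = 0.999056.
Q̄ = (S_0/π) × [bracket] = (1761/π) × 0.999056 = 560.01 W/m².
Ratio Q̄_A / Q̄_B = 545.45 / 560.01 = 0.9740.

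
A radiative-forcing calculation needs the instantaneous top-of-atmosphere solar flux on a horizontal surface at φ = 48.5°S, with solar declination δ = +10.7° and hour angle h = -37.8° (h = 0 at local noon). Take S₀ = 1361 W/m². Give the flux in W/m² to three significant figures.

cos θ_z = sin φ sin δ + cos φ cos δ cos h = -0.139056 + 0.514469 = 0.375413.
Flux = S₀ · cos θ_z = 1361 × 0.375413 = 510.9 W/m².

511 W/m²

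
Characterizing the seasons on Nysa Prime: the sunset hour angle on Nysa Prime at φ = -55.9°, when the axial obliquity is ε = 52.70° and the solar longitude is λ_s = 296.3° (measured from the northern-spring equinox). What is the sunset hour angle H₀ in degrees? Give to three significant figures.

H₀ = 180°

Solar declination: sin δ = sin ε · sin λ_s = sin 52.70° × sin 296.3° = -0.71313, so δ = -45.490°.
Sunrise equation: cos H₀ = −tan φ · tan δ = -1.5025 ≤ −1, so the host star never sets (polar day) and H₀ = π.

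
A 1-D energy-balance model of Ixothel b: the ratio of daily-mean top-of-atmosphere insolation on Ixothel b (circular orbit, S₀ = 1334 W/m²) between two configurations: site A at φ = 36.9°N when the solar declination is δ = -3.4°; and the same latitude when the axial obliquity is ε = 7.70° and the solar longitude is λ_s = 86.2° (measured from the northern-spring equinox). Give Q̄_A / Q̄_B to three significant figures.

Q̄_A / Q̄_B ≈ 0.805

— Configuration A (φ=+36.9°):
cos H₀ = −tan(+36.9°) tan(-3.400°) = 0.0446, H₀ = 1.5262 rad.
Bracket: H₀ sin φ sin δ + cos φ cos δ sin H₀ = 1.5262×0.60042×-0.05931 + 0.79968×0.99824×0.99900 = -0.054349 + 0.797474 = 0.743125.
Q̄ = (S₀/π) × [bracket] = (1334/π) × 0.743125 = 315.55 W/m².
— Configuration B (φ=+36.9°):
Solar declination: sin δ = sin ε · sin λ_s = sin 7.70° × sin 86.2° = 0.13369, so δ = +7.683°.
cos H₀ = −tan(+36.9°) tan(+7.683°) = -0.1013, H₀ = 1.6723 rad.
Bracket: H₀ sin φ sin δ + cos φ cos δ sin H₀ = 1.6723×0.60042×0.13369 + 0.79968×0.99102×0.99486 = 0.134236 + 0.788425 = 0.922661.
Q̄ = (S₀/π) × [bracket] = (1334/π) × 0.922661 = 391.79 W/m².
Ratio Q̄_A / Q̄_B = 315.55 / 391.79 = 0.8054.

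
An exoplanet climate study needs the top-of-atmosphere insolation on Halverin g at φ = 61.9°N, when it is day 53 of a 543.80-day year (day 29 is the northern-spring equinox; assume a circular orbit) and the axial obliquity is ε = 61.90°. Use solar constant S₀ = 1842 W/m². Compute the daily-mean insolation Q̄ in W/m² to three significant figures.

Q̄ ≈ 494 W/m²

Solar longitude: λ_s = 360° × (53 − 29)/543.80 = 15.888°.
sin δ = sin 61.90° × sin 15.888° = 0.24149, so δ = +13.975°.
cos H₀ = −tan(+61.9°) tan(+13.975°) = -0.4661, H₀ = 2.0556 rad.
Bracket: H₀ sin φ sin δ + cos φ cos δ sin H₀ = 2.0556×0.88213×0.24149 + 0.47101×0.97040×0.88475 = 0.437895 + 0.404391 = 0.842286.
Q̄ = (S₀/π) × [bracket] = (1842/π) × 0.842286 = 493.9 W/m².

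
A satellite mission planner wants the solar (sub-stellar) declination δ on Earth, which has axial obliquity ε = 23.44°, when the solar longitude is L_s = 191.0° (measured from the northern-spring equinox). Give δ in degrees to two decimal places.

sin δ = sin ε · sin L_s = sin 23.44° × sin 191.0° = -0.075902.
δ = arcsin(-0.075902) = -4.35°.

δ = -4.35°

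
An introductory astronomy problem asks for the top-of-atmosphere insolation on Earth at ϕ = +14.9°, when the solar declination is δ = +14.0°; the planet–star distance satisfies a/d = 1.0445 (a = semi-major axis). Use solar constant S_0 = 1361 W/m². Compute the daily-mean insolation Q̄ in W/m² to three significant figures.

Q̄ ≈ 490 W/m²

cos h₀ = −tan(+14.9°) tan(+14.000°) = -0.0663, h₀ = 1.6372 rad.
Bracket: h₀ sin ϕ sin δ + cos ϕ cos δ sin h₀ = 1.6372×0.25713×0.24192 + 0.96638×0.97030×0.99780 = 0.101842 + 0.935616 = 1.037458.
Inverse-square distance factor (a/d)² = 1.0445² = 1.090980.
Q̄ = (S_0/π) × 1.090980 × [bracket] = (1361/π) × 1.090980 × 1.037458 = 490.3 W/m².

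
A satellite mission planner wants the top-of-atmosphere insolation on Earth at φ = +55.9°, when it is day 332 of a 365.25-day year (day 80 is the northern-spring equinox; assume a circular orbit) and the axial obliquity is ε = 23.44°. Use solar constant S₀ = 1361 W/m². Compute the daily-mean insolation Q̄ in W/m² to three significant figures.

Q̄ ≈ 57.5 W/m²

Solar longitude: λ_s = 360° × (332 − 80)/365.25 = 248.378°.
sin δ = sin 23.44° × sin 248.378° = -0.36980, so δ = -21.703°.
cos H₀ = −tan(+55.9°) tan(-21.703°) = 0.5879, H₀ = 0.9424 rad.
Bracket: H₀ sin φ sin δ + cos φ cos δ sin H₀ = 0.9424×0.82806×-0.36980 + 0.56064×0.92911×0.80896 = -0.288579 + 0.421384 = 0.132805.
Q̄ = (S₀/π) × [bracket] = (1361/π) × 0.132805 = 57.53 W/m².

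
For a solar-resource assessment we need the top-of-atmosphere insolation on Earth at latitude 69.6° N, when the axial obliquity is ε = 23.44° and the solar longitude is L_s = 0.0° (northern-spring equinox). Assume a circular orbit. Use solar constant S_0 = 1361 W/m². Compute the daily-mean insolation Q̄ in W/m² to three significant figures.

Q̄ ≈ 151 W/m²

Solar declination: sin δ = sin ε · sin L_s = sin 23.44° × sin 0.0° = 0.00000, so δ = +0.000°.
cos h₀ = −tan(+69.6°) tan(+0.000°) = -0.0000, h₀ = 1.5708 rad.
Bracket: h₀ sin ϕ sin δ + cos ϕ cos δ sin h₀ = 1.5708×0.93728×0.00000 + 0.34857×1.00000×1.00000 = 0.000000 + 0.348570 = 0.348570.
Q̄ = (S_0/π) × [bracket] = (1361/π) × 0.348570 = 151.0 W/m².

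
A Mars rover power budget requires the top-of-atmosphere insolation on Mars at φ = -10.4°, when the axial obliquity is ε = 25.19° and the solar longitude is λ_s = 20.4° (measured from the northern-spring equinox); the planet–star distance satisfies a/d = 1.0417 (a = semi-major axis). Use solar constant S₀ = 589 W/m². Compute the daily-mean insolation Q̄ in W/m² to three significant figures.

Solar declination: sin δ = sin ε · sin λ_s = sin 25.19° × sin 20.4° = 0.14836, so δ = +8.532°.
cos H₀ = −tan(-10.4°) tan(+8.532°) = 0.0275, H₀ = 1.5433 rad.
Bracket: H₀ sin φ sin δ + cos φ cos δ sin H₀ = 1.5433×-0.18052×0.14836 + 0.98357×0.98893×0.99962 = -0.041333 + 0.972312 = 0.930979.
Inverse-square distance factor (a/d)² = 1.0417² = 1.085139.
Q̄ = (S₀/π) × 1.085139 × [bracket] = (589/π) × 1.085139 × 0.930979 = 189.4 W/m².

Q̄ ≈ 189 W/m²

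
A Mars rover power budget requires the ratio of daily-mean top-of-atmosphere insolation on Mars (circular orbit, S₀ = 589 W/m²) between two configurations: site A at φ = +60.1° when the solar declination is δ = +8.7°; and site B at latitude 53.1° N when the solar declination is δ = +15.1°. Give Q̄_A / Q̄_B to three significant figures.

Q̄_A / Q̄_B ≈ 0.758

— Configuration A (φ=+60.1°):
cos H₀ = −tan(+60.1°) tan(+8.700°) = -0.2661, H₀ = 1.8402 rad.
Bracket: H₀ sin φ sin δ + cos φ cos δ sin H₀ = 1.8402×0.86690×0.15126 + 0.49849×0.98849×0.96394 = 0.241300 + 0.474984 = 0.716284.
Q̄ = (S₀/π) × [bracket] = (589/π) × 0.716284 = 134.29 W/m².
— Configuration B (φ=+53.1°):
cos H₀ = −tan(+53.1°) tan(+15.100°) = -0.3594, H₀ = 1.9384 rad.
Bracket: H₀ sin φ sin δ + cos φ cos δ sin H₀ = 1.9384×0.79968×0.26050 + 0.60042×0.96547×0.93320 = 0.403801 + 0.540964 = 0.944765.
Q̄ = (S₀/π) × [bracket] = (589/π) × 0.944765 = 177.13 W/m².
Ratio Q̄_A / Q̄_B = 134.29 / 177.13 = 0.7581.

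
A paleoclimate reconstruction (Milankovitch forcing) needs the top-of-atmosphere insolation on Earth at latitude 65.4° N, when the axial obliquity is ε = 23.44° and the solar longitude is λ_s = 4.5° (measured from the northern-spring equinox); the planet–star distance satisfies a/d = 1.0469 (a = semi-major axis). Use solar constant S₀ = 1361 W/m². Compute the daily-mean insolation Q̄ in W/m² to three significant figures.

Q̄ ≈ 219 W/m²

Solar declination: sin δ = sin ε · sin λ_s = sin 23.44° × sin 4.5° = 0.03121, so δ = +1.788°.
cos H₀ = −tan(+65.4°) tan(+1.788°) = -0.0682, H₀ = 1.6391 rad.
Bracket: H₀ sin φ sin δ + cos φ cos δ sin H₀ = 1.6391×0.90924×0.03121 + 0.41628×0.99951×0.99767 = 0.046513 + 0.415107 = 0.461620.
Inverse-square distance factor (a/d)² = 1.0469² = 1.096000.
Q̄ = (S₀/π) × 1.096000 × [bracket] = (1361/π) × 1.096000 × 0.461620 = 219.2 W/m².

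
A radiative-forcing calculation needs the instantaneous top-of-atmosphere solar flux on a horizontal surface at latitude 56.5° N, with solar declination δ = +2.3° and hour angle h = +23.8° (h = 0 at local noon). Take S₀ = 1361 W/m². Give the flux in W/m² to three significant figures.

732 W/m²

cos θ_z = sin φ sin δ + cos φ cos δ cos h = 0.033465 + 0.504593 = 0.538058.
Flux = S₀ · cos θ_z = 1361 × 0.538058 = 732.3 W/m².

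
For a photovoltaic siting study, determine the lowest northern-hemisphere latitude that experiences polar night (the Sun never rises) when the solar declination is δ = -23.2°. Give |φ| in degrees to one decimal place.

Polar night requires cos H₀ = −tan φ tan δ ≥ 1, i.e. tan φ tan δ ≤ −1.
The boundary is |tan φ| · |tan δ| = 1, so |φ| = 90° − |δ| = 90° − 23.2° = 66.8° in the northern hemisphere.

|φ| = 66.8°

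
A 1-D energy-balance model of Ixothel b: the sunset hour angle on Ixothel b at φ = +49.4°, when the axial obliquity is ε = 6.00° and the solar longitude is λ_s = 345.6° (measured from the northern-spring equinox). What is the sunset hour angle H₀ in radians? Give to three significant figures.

H₀ = 1.54 rad

Solar declination: sin δ = sin ε · sin λ_s = sin 6.00° × sin 345.6° = -0.02600, so δ = -1.490°.
cos H₀ = −tan φ · tan δ = −tan(+49.4°) × tan(-1.490°) = 0.0303, so H₀ = 1.5405 rad = 88.26°.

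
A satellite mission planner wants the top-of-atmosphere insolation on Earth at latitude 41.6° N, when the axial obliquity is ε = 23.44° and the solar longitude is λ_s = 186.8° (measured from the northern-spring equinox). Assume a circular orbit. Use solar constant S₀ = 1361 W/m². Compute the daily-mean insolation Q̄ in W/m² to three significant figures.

Q̄ ≈ 303 W/m²

Solar declination: sin δ = sin ε · sin λ_s = sin 23.44° × sin 186.8° = -0.04710, so δ = -2.700°.
cos H₀ = −tan(+41.6°) tan(-2.700°) = 0.0419, H₀ = 1.5289 rad.
Bracket: H₀ sin φ sin δ + cos φ cos δ sin H₀ = 1.5289×0.66393×-0.04710 + 0.74780×0.99889×0.99912 = -0.047810 + 0.746313 = 0.698503.
Q̄ = (S₀/π) × [bracket] = (1361/π) × 0.698503 = 302.6 W/m².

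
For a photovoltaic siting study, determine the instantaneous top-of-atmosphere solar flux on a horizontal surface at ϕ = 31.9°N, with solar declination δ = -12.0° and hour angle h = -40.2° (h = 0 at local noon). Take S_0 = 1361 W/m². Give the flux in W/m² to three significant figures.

714 W/m²

cos θ_z = sin ϕ sin δ + cos ϕ cos δ cos h = -0.109869 + 0.634271 = 0.524402.
Flux = S_0 · cos θ_z = 1361 × 0.524402 = 713.7 W/m².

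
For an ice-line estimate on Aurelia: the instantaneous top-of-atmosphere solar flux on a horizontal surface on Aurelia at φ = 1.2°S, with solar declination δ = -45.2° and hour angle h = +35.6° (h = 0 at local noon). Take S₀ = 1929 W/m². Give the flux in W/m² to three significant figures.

1.13e+03 W/m²

cos θ_z = sin φ sin δ + cos φ cos δ cos h = 0.014860 + 0.572813 = 0.587673.
Flux = S₀ · cos θ_z = 1929 × 0.587673 = 1134 W/m².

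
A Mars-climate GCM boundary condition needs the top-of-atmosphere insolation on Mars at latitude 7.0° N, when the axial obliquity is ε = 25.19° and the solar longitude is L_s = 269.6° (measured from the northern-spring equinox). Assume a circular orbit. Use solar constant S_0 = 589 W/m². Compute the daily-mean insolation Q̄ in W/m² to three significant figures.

Q̄ ≈ 153 W/m²

Solar declination: sin δ = sin ε · sin L_s = sin 25.19° × sin 269.6° = -0.42561, so δ = -25.189°.
cos h₀ = −tan(+7.0°) tan(-25.189°) = 0.0578, h₀ = 1.5130 rad.
Bracket: h₀ sin ϕ sin δ + cos ϕ cos δ sin h₀ = 1.5130×0.12187×-0.42561 + 0.99255×0.90491×0.99833 = -0.078478 + 0.896668 = 0.818190.
Q̄ = (S_0/π) × [bracket] = (589/π) × 0.818190 = 153.4 W/m².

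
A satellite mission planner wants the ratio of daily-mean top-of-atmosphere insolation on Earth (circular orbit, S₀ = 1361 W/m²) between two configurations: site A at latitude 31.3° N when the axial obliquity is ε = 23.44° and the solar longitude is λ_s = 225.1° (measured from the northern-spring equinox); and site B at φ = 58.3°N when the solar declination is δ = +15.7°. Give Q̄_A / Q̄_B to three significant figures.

— Configuration A (φ=+31.3°):
Solar declination: sin δ = sin ε · sin λ_s = sin 23.44° × sin 225.1° = -0.28177, so δ = -16.366°.
cos H₀ = −tan(+31.3°) tan(-16.366°) = 0.1786, H₀ = 1.3913 rad.
Bracket: H₀ sin φ sin δ + cos φ cos δ sin H₀ = 1.3913×0.51952×-0.28177 + 0.85446×0.95948×0.98393 = -0.203666 + 0.806662 = 0.602996.
Q̄ = (S₀/π) × [bracket] = (1361/π) × 0.602996 = 261.23 W/m².
— Configuration B (φ=+58.3°):
cos H₀ = −tan(+58.3°) tan(+15.700°) = -0.4551, H₀ = 2.0433 rad.
Bracket: H₀ sin φ sin δ + cos φ cos δ sin H₀ = 2.0433×0.85081×0.27060 + 0.52547×0.96269×0.89043 = 0.470427 + 0.450437 = 0.920864.
Q̄ = (S₀/π) × [bracket] = (1361/π) × 0.920864 = 398.94 W/m².
Ratio Q̄_A / Q̄_B = 261.23 / 398.94 = 0.6548.

Q̄_A / Q̄_B ≈ 0.655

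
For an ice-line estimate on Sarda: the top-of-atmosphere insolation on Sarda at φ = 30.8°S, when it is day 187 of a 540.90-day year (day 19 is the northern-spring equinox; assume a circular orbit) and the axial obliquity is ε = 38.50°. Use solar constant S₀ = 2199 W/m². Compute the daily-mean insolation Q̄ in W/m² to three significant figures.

Q̄ ≈ 210 W/m²

Solar longitude: λ_s = 360° × (187 − 19)/540.90 = 111.814°.
sin δ = sin 38.50° × sin 111.814° = 0.57794, so δ = +35.306°.
cos H₀ = −tan(-30.8°) tan(+35.306°) = 0.4222, H₀ = 1.1350 rad.
Bracket: H₀ sin φ sin δ + cos φ cos δ sin H₀ = 1.1350×-0.51204×0.57794 + 0.85896×0.81608×0.90652 = -0.335879 + 0.635452 = 0.299573.
Q̄ = (S₀/π) × [bracket] = (2199/π) × 0.299573 = 209.7 W/m².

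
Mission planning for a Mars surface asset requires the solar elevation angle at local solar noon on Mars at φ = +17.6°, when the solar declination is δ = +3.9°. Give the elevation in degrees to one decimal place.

At local noon the hour angle is zero, so the zenith angle equals |φ − δ| = |+17.6° − (+3.900°)| = 13.700°.
Elevation = 90° − 13.700° = 76.3°.

76.3°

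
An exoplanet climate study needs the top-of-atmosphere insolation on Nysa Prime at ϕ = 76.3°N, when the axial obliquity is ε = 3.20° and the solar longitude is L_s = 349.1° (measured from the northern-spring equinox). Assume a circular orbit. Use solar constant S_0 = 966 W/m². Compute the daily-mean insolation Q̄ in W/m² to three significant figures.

Q̄ ≈ 67.9 W/m²

Solar declination: sin δ = sin ε · sin L_s = sin 3.20° × sin 349.1° = -0.01056, so δ = -0.605°.
cos h₀ = −tan(+76.3°) tan(-0.605°) = 0.0433, h₀ = 1.5275 rad.
Bracket: h₀ sin ϕ sin δ + cos ϕ cos δ sin h₀ = 1.5275×0.97155×-0.01056 + 0.23684×0.99994×0.99906 = -0.015671 + 0.236603 = 0.220932.
Q̄ = (S_0/π) × [bracket] = (966/π) × 0.220932 = 67.93 W/m².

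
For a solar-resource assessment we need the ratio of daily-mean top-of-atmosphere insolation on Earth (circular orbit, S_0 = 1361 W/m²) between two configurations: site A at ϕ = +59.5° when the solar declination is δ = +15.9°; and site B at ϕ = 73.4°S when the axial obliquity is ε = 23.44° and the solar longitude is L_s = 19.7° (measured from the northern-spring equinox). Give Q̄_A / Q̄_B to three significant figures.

Q̄_A / Q̄_B ≈ 8.27

— Configuration A (ϕ=+59.5°):
cos h₀ = −tan(+59.5°) tan(+15.900°) = -0.4836, h₀ = 2.0756 rad.
Bracket: h₀ sin ϕ sin δ + cos ϕ cos δ sin h₀ = 2.0756×0.86163×0.27396 + 0.50754×0.96174×0.87529 = 0.489950 + 0.427248 = 0.917198.
Q̄ = (S_0/π) × [bracket] = (1361/π) × 0.917198 = 397.35 W/m².
— Configuration B (ϕ=-73.4°):
Solar declination: sin δ = sin ε · sin L_s = sin 23.44° × sin 19.7° = 0.13409, so δ = +7.706°.
cos h₀ = −tan(-73.4°) tan(+7.706°) = 0.4539, h₀ = 1.0997 rad.
Bracket: h₀ sin ϕ sin δ + cos ϕ cos δ sin h₀ = 1.0997×-0.95832×0.13409 + 0.28569×0.99097×0.89105 = -0.141313 + 0.252265 = 0.110952.
Q̄ = (S_0/π) × [bracket] = (1361/π) × 0.110952 = 48.067 W/m².
Ratio Q̄_A / Q̄_B = 397.35 / 48.067 = 8.267.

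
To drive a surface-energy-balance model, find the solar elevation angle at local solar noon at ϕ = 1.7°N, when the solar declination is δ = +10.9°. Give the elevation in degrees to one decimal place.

80.8°

At local noon the hour angle is zero, so the zenith angle equals |ϕ − δ| = |+1.7° − (+10.900°)| = 9.200°.
Elevation = 90° − 9.200° = 80.8°.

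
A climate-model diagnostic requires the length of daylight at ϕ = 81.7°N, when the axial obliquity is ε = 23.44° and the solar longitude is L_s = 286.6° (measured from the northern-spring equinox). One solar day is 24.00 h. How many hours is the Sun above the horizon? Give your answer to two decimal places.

0.00 h

Solar declination: sin δ = sin ε · sin L_s = sin 23.44° × sin 286.6° = -0.38121, so δ = -22.409°.
cos h₀ = −tan ϕ · tan δ = 2.8265 ≥ 1, so the Sun never rises (polar night) and h₀ = 0.
Daylight = 2h₀/(2π) × 24.00 h = (0.0000/π) × 24.00 = 0.00 h.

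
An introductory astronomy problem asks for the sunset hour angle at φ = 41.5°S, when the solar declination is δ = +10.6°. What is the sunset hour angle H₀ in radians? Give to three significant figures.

cos H₀ = −tan φ · tan δ = −tan(-41.5°) × tan(+10.600°) = 0.1656, so H₀ = 1.4045 rad = 80.47°.

H₀ = 1.40 rad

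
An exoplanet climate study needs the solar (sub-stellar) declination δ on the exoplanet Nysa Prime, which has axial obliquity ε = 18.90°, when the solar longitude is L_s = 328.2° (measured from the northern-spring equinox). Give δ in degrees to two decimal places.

sin δ = sin ε · sin L_s = sin 18.90° × sin 328.2° = -0.170690.
δ = arcsin(-0.170690) = -9.83°.

δ = -9.83°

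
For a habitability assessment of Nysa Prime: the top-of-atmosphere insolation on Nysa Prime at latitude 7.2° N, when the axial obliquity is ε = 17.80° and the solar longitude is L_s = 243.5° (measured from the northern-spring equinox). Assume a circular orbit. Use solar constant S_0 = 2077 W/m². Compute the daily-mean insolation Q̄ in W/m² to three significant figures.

Solar declination: sin δ = sin ε · sin L_s = sin 17.80° × sin 243.5° = -0.27358, so δ = -15.877°.
cos h₀ = −tan(+7.2°) tan(-15.877°) = 0.0359, h₀ = 1.5349 rad.
Bracket: h₀ sin ϕ sin δ + cos ϕ cos δ sin h₀ = 1.5349×0.12533×-0.27358 + 0.99211×0.96185×0.99935 = -0.052628 + 0.953641 = 0.901013.
Q̄ = (S_0/π) × [bracket] = (2077/π) × 0.901013 = 595.7 W/m².

Q̄ ≈ 596 W/m²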